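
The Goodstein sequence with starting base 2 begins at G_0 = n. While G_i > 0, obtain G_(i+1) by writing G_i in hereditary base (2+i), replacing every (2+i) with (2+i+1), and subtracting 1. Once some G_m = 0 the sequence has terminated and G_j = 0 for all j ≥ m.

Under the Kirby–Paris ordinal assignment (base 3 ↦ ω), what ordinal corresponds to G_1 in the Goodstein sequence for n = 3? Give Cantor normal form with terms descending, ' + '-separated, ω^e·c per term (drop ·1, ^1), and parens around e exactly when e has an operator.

step 0: 3 = 2 + 1; sub 3 for 2: 3 + 1; = 4; G_1 = 4−1 = 3
step 1: 3 = 3; sub 4 for 3: 4; = 4; G_2 = 4−1 = 3

ω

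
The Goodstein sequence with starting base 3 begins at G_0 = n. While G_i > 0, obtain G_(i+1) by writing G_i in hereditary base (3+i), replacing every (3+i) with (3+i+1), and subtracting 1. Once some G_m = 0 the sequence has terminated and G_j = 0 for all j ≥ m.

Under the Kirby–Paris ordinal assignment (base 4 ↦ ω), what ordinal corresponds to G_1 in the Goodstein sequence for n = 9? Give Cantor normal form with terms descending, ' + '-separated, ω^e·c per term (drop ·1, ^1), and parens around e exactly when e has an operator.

i=0: 9 = 3^2 (b=3); 3→4: 4^2 = 16; 16−1 = 15
i=1: 15 = 3·4 + 3 (b=4); 4→5: 3·5 + 3 = 18; 18−1 = 17

ω·3 + 3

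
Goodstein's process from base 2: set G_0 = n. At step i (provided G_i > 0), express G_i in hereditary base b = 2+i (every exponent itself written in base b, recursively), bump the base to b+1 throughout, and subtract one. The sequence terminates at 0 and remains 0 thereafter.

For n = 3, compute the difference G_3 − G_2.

-1

base 2: 3 = 2 + 1; at 3: 3 + 1 = 4; next = 3
base 3: 3 = 3; at 4: 4 = 4; next = 3
base 4: 3 = 3; at 5: 3 = 3; next = 2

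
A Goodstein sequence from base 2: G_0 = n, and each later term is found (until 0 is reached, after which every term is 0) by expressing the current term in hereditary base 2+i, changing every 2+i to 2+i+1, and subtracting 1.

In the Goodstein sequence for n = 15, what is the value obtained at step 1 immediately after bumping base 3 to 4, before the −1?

1284

base 2: 15 = 2^(2 + 1) + 2^2 + 2 + 1; at 3: 3^(3 + 1) + 3^3 + 3 + 1 = 112; next = 111
base 3: 111 = 3^(3 + 1) + 3^3 + 3; at 4: 4^(4 + 1) + 4^4 + 4 = 1284; next = 1283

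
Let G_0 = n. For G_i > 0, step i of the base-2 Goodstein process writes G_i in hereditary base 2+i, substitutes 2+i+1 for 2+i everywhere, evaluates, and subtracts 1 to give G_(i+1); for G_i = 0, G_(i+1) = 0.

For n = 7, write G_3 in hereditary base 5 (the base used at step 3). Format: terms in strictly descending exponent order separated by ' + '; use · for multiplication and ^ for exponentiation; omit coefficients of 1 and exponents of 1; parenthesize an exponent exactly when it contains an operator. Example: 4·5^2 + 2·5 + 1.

5^5 + 2

[0] 7 ≡ 2^2 + 2 + 1 (base 2). Lift 3: 31. −1: 30.
[1] 30 ≡ 3^3 + 3 (base 3). Lift 4: 260. −1: 259.
[2] 259 ≡ 4^4 + 3 (base 4). Lift 5: 3128. −1: 3127.
[3] 3127 ≡ 5^5 + 2 (base 5). Lift 6: 46658. −1: 46657.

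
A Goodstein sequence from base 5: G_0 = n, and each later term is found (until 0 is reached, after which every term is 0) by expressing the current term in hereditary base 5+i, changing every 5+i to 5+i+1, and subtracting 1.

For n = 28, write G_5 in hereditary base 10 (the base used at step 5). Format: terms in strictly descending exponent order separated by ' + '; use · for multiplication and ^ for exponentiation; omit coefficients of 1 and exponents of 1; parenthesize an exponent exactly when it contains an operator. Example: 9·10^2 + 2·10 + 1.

8·10 + 7

G_0 = 28. HB_5(28) = 5^2 + 3. Bump = 39. G_1 = 38.
G_1 = 38. HB_6(38) = 6^2 + 2. Bump = 51. G_2 = 50.
G_2 = 50. HB_7(50) = 7^2 + 1. Bump = 65. G_3 = 64.
G_3 = 64. HB_8(64) = 8^2. Bump = 81. G_4 = 80.
G_4 = 80. HB_9(80) = 8·9 + 8. Bump = 88. G_5 = 87.
G_5 = 87. HB_10(87) = 8·10 + 7. Bump = 95. G_6 = 94.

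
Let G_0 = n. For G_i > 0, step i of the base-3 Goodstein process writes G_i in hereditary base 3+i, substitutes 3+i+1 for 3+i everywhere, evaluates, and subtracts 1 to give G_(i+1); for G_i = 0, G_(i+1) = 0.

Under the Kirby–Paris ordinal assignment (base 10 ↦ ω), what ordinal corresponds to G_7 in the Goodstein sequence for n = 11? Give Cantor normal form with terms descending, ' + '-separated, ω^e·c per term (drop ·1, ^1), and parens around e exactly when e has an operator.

step 0: 11 = 3^2 + 2; sub 4 for 3: 4^2 + 2; = 18; G_1 = 18−1 = 17
step 1: 17 = 4^2 + 1; sub 5 for 4: 5^2 + 1; = 26; G_2 = 26−1 = 25
step 2: 25 = 5^2; sub 6 for 5: 6^2; = 36; G_3 = 36−1 = 35
step 3: 35 = 5·6 + 5; sub 7 for 6: 5·7 + 5; = 40; G_4 = 40−1 = 39
step 4: 39 = 5·7 + 4; sub 8 for 7: 5·8 + 4; = 44; G_5 = 44−1 = 43
step 5: 43 = 5·8 + 3; sub 9 for 8: 5·9 + 3; = 48; G_6 = 48−1 = 47
step 6: 47 = 5·9 + 2; sub 10 for 9: 5·10 + 2; = 52; G_7 = 52−1 = 51
step 7: 51 = 5·10 + 1; sub 11 for 10: 5·11 + 1; = 56; G_8 = 56−1 = 55

ω·5 + 1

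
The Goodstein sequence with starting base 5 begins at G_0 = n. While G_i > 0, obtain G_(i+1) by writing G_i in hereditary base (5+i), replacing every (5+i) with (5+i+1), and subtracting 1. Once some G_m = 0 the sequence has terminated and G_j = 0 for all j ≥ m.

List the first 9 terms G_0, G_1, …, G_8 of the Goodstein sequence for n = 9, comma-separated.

9, 9, 9, 9, 9, 9, 8, 7, 6

9 —HB5→ 5 + 4 —bump→ 6 + 4 = 10 —(−1)→ 9
9 —HB6→ 6 + 3 —bump→ 7 + 3 = 10 —(−1)→ 9
9 —HB7→ 7 + 2 —bump→ 8 + 2 = 10 —(−1)→ 9
9 —HB8→ 8 + 1 —bump→ 9 + 1 = 10 —(−1)→ 9
9 —HB9→ 9 —bump→ 10 = 10 —(−1)→ 9
9 —HB10→ 9 —bump→ 9 = 9 —(−1)→ 8
8 —HB11→ 8 —bump→ 8 = 8 —(−1)→ 7
7 —HB12→ 7 —bump→ 7 = 7 —(−1)→ 6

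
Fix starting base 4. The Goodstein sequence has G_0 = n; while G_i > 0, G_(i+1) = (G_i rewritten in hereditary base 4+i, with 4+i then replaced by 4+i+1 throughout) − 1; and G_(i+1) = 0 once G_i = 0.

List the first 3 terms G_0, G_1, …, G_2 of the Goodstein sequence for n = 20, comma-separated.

20, 29, 39

(0) 20|_4 = 4^2 + 4 ↦ 5^2 + 5|_5 = 30 ⇒ 29
(1) 29|_5 = 5^2 + 4 ↦ 6^2 + 4|_6 = 40 ⇒ 39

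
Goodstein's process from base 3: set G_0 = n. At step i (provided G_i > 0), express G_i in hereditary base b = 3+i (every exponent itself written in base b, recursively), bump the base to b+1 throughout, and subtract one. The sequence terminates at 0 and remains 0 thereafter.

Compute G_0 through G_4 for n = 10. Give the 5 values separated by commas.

10, 16, 24, 27, 30

10 —HB3→ 3^2 + 1 —bump→ 4^2 + 1 = 17 —(−1)→ 16
16 —HB4→ 4^2 —bump→ 5^2 = 25 —(−1)→ 24
24 —HB5→ 4·5 + 4 —bump→ 4·6 + 4 = 28 —(−1)→ 27
27 —HB6→ 4·6 + 3 —bump→ 4·7 + 3 = 31 —(−1)→ 30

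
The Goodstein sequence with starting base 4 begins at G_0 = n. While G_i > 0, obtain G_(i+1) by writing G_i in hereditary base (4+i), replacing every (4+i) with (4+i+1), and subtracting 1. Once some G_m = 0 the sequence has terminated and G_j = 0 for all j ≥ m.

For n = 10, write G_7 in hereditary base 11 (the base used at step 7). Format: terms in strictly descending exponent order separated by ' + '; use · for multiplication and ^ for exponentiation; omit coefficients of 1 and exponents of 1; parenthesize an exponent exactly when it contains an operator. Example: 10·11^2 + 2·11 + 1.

[0] 10 ≡ 2·4 + 2 (base 4). Lift 5: 12. −1: 11.
[1] 11 ≡ 2·5 + 1 (base 5). Lift 6: 13. −1: 12.
[2] 12 ≡ 2·6 (base 6). Lift 7: 14. −1: 13.
[3] 13 ≡ 7 + 6 (base 7). Lift 8: 14. −1: 13.
[4] 13 ≡ 8 + 5 (base 8). Lift 9: 14. −1: 13.
[5] 13 ≡ 9 + 4 (base 9). Lift 10: 14. −1: 13.
[6] 13 ≡ 10 + 3 (base 10). Lift 11: 14. −1: 13.
[7] 13 ≡ 11 + 2 (base 11). Lift 12: 14. −1: 13.

11 + 2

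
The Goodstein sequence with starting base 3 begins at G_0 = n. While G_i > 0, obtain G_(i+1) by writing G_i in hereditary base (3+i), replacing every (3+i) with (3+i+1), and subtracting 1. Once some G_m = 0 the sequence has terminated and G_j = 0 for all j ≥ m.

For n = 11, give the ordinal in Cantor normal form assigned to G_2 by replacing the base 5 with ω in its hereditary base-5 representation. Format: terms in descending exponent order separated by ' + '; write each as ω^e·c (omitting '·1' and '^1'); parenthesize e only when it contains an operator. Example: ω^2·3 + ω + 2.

ω^2

step 0: 11 = 3^2 + 2; sub 4 for 3: 4^2 + 2; = 18; G_1 = 18−1 = 17
step 1: 17 = 4^2 + 1; sub 5 for 4: 5^2 + 1; = 26; G_2 = 26−1 = 25
step 2: 25 = 5^2; sub 6 for 5: 6^2; = 36; G_3 = 36−1 = 35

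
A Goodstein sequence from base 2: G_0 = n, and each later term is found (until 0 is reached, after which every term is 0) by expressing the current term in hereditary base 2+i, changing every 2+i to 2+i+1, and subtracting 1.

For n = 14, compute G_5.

5862840

[0] 14 ≡ 2^(2 + 1) + 2^2 + 2 (base 2). Lift 3: 111. −1: 110.
[1] 110 ≡ 3^(3 + 1) + 3^3 + 2 (base 3). Lift 4: 1282. −1: 1281.
[2] 1281 ≡ 4^(4 + 1) + 4^4 + 1 (base 4). Lift 5: 18751. −1: 18750.
[3] 18750 ≡ 5^(5 + 1) + 5^5 (base 5). Lift 6: 326592. −1: 326591.
[4] 326591 ≡ 6^(6 + 1) + 5·6^5 + 5·6^4 + 5·6^3 + 5·6^2 + 5·6 + 5 (base 6). Lift 7: 5862841. −1: 5862840.
[5] 5862840 ≡ 7^(7 + 1) + 5·7^5 + 5·7^4 + 5·7^3 + 5·7^2 + 5·7 + 4 (base 7). Lift 8: 134404972. −1: 134404971.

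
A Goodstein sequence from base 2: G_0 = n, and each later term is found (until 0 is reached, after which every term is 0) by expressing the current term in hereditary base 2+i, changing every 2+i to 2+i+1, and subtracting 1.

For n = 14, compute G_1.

110

step 0: 14 = 2^(2 + 1) + 2^2 + 2; sub 3 for 2: 3^(3 + 1) + 3^3 + 3; = 111; G_1 = 111−1 = 110
step 1: 110 = 3^(3 + 1) + 3^3 + 2; sub 4 for 3: 4^(4 + 1) + 4^4 + 2; = 1282; G_2 = 1282−1 = 1281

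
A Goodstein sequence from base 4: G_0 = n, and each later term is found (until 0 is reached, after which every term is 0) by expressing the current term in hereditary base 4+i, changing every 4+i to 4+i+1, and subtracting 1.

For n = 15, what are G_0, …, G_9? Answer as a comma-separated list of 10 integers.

15, 17, 19, 21, 23, 24, 25, 26, 27, 28

15 —HB4→ 3·4 + 3 —bump→ 3·5 + 3 = 18 —(−1)→ 17
17 —HB5→ 3·5 + 2 —bump→ 3·6 + 2 = 20 —(−1)→ 19
19 —HB6→ 3·6 + 1 —bump→ 3·7 + 1 = 22 —(−1)→ 21
21 —HB7→ 3·7 —bump→ 3·8 = 24 —(−1)→ 23
23 —HB8→ 2·8 + 7 —bump→ 2·9 + 7 = 25 —(−1)→ 24
24 —HB9→ 2·9 + 6 —bump→ 2·10 + 6 = 26 —(−1)→ 25
25 —HB10→ 2·10 + 5 —bump→ 2·11 + 5 = 27 —(−1)→ 26
26 —HB11→ 2·11 + 4 —bump→ 2·12 + 4 = 28 —(−1)→ 27
27 —HB12→ 2·12 + 3 —bump→ 2·13 + 3 = 29 —(−1)→ 28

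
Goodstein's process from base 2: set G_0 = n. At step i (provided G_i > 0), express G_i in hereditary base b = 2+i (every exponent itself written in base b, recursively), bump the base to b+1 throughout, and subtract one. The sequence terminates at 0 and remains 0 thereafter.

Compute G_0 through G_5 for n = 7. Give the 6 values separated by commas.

7, 30, 259, 3127, 46657, 823543

i=0: 7 = 2^2 + 2 + 1 (b=2); 2→3: 3^3 + 3 + 1 = 31; 31−1 = 30
i=1: 30 = 3^3 + 3 (b=3); 3→4: 4^4 + 4 = 260; 260−1 = 259
i=2: 259 = 4^4 + 3 (b=4); 4→5: 5^5 + 3 = 3128; 3128−1 = 3127
i=3: 3127 = 5^5 + 2 (b=5); 5→6: 6^6 + 2 = 46658; 46658−1 = 46657
i=4: 46657 = 6^6 + 1 (b=6); 6→7: 7^7 + 1 = 823544; 823544−1 = 823543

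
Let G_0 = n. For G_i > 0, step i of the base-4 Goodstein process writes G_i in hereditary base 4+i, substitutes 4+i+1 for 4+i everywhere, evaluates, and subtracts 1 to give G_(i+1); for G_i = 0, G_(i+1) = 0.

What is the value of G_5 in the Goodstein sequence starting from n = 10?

13

G_0 = 10. HB_4(10) = 2·4 + 2. Bump = 12. G_1 = 11.
G_1 = 11. HB_5(11) = 2·5 + 1. Bump = 13. G_2 = 12.
G_2 = 12. HB_6(12) = 2·6. Bump = 14. G_3 = 13.
G_3 = 13. HB_7(13) = 7 + 6. Bump = 14. G_4 = 13.
G_4 = 13. HB_8(13) = 8 + 5. Bump = 14. G_5 = 13.
G_5 = 13. HB_9(13) = 9 + 4. Bump = 14. G_6 = 13.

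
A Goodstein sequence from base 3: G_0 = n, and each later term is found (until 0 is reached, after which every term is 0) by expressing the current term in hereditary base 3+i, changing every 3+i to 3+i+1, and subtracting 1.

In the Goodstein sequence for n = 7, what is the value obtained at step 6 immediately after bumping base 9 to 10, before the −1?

step 0: 7 = 2·3 + 1; sub 4 for 3: 2·4 + 1; = 9; G_1 = 9−1 = 8
step 1: 8 = 2·4; sub 5 for 4: 2·5; = 10; G_2 = 10−1 = 9
step 2: 9 = 5 + 4; sub 6 for 5: 6 + 4; = 10; G_3 = 10−1 = 9
step 3: 9 = 6 + 3; sub 7 for 6: 7 + 3; = 10; G_4 = 10−1 = 9
step 4: 9 = 7 + 2; sub 8 for 7: 8 + 2; = 10; G_5 = 10−1 = 9
step 5: 9 = 8 + 1; sub 9 for 8: 9 + 1; = 10; G_6 = 10−1 = 9
step 6: 9 = 9; sub 10 for 9: 10; = 10; G_7 = 10−1 = 9

10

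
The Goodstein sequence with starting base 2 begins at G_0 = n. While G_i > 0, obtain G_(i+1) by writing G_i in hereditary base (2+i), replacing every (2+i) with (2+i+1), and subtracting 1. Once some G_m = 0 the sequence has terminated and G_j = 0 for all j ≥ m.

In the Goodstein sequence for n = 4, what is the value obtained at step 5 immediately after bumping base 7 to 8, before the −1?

140

i=0: 4 = 2^2 (b=2); 2→3: 3^3 = 27; 27−1 = 26
i=1: 26 = 2·3^2 + 2·3 + 2 (b=3); 3→4: 2·4^2 + 2·4 + 2 = 42; 42−1 = 41
i=2: 41 = 2·4^2 + 2·4 + 1 (b=4); 4→5: 2·5^2 + 2·5 + 1 = 61; 61−1 = 60
i=3: 60 = 2·5^2 + 2·5 (b=5); 5→6: 2·6^2 + 2·6 = 84; 84−1 = 83
i=4: 83 = 2·6^2 + 6 + 5 (b=6); 6→7: 2·7^2 + 7 + 5 = 110; 110−1 = 109
i=5: 109 = 2·7^2 + 7 + 4 (b=7); 7→8: 2·8^2 + 8 + 4 = 140; 140−1 = 139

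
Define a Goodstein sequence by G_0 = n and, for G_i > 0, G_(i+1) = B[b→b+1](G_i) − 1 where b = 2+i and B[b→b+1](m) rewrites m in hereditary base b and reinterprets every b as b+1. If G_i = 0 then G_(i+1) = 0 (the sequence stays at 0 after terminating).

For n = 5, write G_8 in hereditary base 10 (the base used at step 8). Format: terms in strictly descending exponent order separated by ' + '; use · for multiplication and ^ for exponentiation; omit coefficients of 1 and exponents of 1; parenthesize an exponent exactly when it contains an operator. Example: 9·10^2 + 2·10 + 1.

3·10^3 + 3·10^2 + 2·10 + 5

G_0 = 5. HB_2(5) = 2^2 + 1. Bump = 28. G_1 = 27.
G_1 = 27. HB_3(27) = 3^3. Bump = 256. G_2 = 255.
G_2 = 255. HB_4(255) = 3·4^3 + 3·4^2 + 3·4 + 3. Bump = 468. G_3 = 467.
G_3 = 467. HB_5(467) = 3·5^3 + 3·5^2 + 3·5 + 2. Bump = 776. G_4 = 775.
G_4 = 775. HB_6(775) = 3·6^3 + 3·6^2 + 3·6 + 1. Bump = 1198. G_5 = 1197.
G_5 = 1197. HB_7(1197) = 3·7^3 + 3·7^2 + 3·7. Bump = 1752. G_6 = 1751.
G_6 = 1751. HB_8(1751) = 3·8^3 + 3·8^2 + 2·8 + 7. Bump = 2455. G_7 = 2454.
G_7 = 2454. HB_9(2454) = 3·9^3 + 3·9^2 + 2·9 + 6. Bump = 3326. G_8 = 3325.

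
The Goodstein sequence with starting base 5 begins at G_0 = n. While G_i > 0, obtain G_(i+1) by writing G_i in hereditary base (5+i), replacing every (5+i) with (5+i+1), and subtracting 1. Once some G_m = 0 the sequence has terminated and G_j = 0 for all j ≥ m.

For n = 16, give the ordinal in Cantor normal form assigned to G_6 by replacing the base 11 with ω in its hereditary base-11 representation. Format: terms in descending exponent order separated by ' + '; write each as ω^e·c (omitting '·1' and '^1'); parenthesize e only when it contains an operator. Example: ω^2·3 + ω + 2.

ω·2 + 2

(0) 16|_5 = 3·5 + 1 ↦ 3·6 + 1|_6 = 19 ⇒ 18
(1) 18|_6 = 3·6 ↦ 3·7|_7 = 21 ⇒ 20
(2) 20|_7 = 2·7 + 6 ↦ 2·8 + 6|_8 = 22 ⇒ 21
(3) 21|_8 = 2·8 + 5 ↦ 2·9 + 5|_9 = 23 ⇒ 22
(4) 22|_9 = 2·9 + 4 ↦ 2·10 + 4|_10 = 24 ⇒ 23
(5) 23|_10 = 2·10 + 3 ↦ 2·11 + 3|_11 = 25 ⇒ 24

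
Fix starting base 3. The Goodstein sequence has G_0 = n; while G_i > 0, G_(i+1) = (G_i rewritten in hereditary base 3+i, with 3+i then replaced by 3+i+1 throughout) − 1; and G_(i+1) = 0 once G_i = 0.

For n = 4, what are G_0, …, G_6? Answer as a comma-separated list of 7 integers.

4, 4, 4, 3, 2, 1, 0

(0) 4|_3 = 3 + 1 ↦ 4 + 1|_4 = 5 ⇒ 4
(1) 4|_4 = 4 ↦ 5|_5 = 5 ⇒ 4
(2) 4|_5 = 4 ↦ 4|_6 = 4 ⇒ 3
(3) 3|_6 = 3 ↦ 3|_7 = 3 ⇒ 2
(4) 2|_7 = 2 ↦ 2|_8 = 2 ⇒ 1
(5) 1|_8 = 1 ↦ 1|_9 = 1 ⇒ 0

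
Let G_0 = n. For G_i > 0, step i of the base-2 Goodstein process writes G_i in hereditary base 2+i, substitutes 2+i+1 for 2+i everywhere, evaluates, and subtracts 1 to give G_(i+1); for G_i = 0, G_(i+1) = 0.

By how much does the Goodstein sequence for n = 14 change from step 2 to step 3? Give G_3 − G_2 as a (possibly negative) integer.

G_0=14  [base 2] 2^(2 + 1) + 2^2 + 2  →[2↦3]→  3^(3 + 1) + 3^3 + 3 = 111  −1 ⇒ G_1=110
G_1=110  [base 3] 3^(3 + 1) + 3^3 + 2  →[3↦4]→  4^(4 + 1) + 4^4 + 2 = 1282  −1 ⇒ G_2=1281
G_2=1281  [base 4] 4^(4 + 1) + 4^4 + 1  →[4↦5]→  5^(5 + 1) + 5^5 + 1 = 18751  −1 ⇒ G_3=18750

17469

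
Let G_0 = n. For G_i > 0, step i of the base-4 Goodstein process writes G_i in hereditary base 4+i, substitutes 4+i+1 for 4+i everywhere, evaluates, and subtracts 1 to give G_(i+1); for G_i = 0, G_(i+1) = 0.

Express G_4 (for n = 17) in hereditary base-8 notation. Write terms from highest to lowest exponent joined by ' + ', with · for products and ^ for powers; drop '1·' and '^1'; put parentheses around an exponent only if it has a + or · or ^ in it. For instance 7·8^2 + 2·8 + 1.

G_0 = 17. HB_4(17) = 4^2 + 1. Bump = 26. G_1 = 25.
G_1 = 25. HB_5(25) = 5^2. Bump = 36. G_2 = 35.
G_2 = 35. HB_6(35) = 5·6 + 5. Bump = 40. G_3 = 39.
G_3 = 39. HB_7(39) = 5·7 + 4. Bump = 44. G_4 = 43.
G_4 = 43. HB_8(43) = 5·8 + 3. Bump = 48. G_5 = 47.

5·8 + 3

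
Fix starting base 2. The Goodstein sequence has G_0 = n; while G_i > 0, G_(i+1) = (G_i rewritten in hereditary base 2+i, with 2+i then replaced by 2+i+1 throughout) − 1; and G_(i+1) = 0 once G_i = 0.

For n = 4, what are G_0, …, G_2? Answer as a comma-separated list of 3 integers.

4, 26, 41

G_0 = 4. HB_2(4) = 2^2. Bump = 27. G_1 = 26.
G_1 = 26. HB_3(26) = 2·3^2 + 2·3 + 2. Bump = 42. G_2 = 41.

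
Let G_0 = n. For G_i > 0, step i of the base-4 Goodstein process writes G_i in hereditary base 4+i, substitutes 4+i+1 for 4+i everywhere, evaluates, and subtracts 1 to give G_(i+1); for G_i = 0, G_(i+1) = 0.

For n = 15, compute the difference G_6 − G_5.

[0] 15 ≡ 3·4 + 3 (base 4). Lift 5: 18. −1: 17.
[1] 17 ≡ 3·5 + 2 (base 5). Lift 6: 20. −1: 19.
[2] 19 ≡ 3·6 + 1 (base 6). Lift 7: 22. −1: 21.
[3] 21 ≡ 3·7 (base 7). Lift 8: 24. −1: 23.
[4] 23 ≡ 2·8 + 7 (base 8). Lift 9: 25. −1: 24.
[5] 24 ≡ 2·9 + 6 (base 9). Lift 10: 26. −1: 25.

1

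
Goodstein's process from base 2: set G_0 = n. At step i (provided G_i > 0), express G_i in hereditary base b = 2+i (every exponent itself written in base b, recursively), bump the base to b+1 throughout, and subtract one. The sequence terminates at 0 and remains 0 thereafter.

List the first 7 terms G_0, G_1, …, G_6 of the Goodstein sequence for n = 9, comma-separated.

i=0: 9 = 2^(2 + 1) + 1 (b=2); 2→3: 3^(3 + 1) + 1 = 82; 82−1 = 81
i=1: 81 = 3^(3 + 1) (b=3); 3→4: 4^(4 + 1) = 1024; 1024−1 = 1023
i=2: 1023 = 3·4^4 + 3·4^3 + 3·4^2 + 3·4 + 3 (b=4); 4→5: 3·5^5 + 3·5^3 + 3·5^2 + 3·5 + 3 = 9843; 9843−1 = 9842
i=3: 9842 = 3·5^5 + 3·5^3 + 3·5^2 + 3·5 + 2 (b=5); 5→6: 3·6^6 + 3·6^3 + 3·6^2 + 3·6 + 2 = 140744; 140744−1 = 140743
i=4: 140743 = 3·6^6 + 3·6^3 + 3·6^2 + 3·6 + 1 (b=6); 6→7: 3·7^7 + 3·7^3 + 3·7^2 + 3·7 + 1 = 2471827; 2471827−1 = 2471826
i=5: 2471826 = 3·7^7 + 3·7^3 + 3·7^2 + 3·7 (b=7); 7→8: 3·8^8 + 3·8^3 + 3·8^2 + 3·8 = 50333400; 50333400−1 = 50333399

9, 81, 1023, 9842, 140743, 2471826, 50333399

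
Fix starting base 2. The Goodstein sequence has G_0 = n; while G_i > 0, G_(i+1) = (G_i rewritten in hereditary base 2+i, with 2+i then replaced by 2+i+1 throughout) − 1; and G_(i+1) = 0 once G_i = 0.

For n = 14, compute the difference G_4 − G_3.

307841

G_0=14  [base 2] 2^(2 + 1) + 2^2 + 2  →[2↦3]→  3^(3 + 1) + 3^3 + 3 = 111  −1 ⇒ G_1=110
G_1=110  [base 3] 3^(3 + 1) + 3^3 + 2  →[3↦4]→  4^(4 + 1) + 4^4 + 2 = 1282  −1 ⇒ G_2=1281
G_2=1281  [base 4] 4^(4 + 1) + 4^4 + 1  →[4↦5]→  5^(5 + 1) + 5^5 + 1 = 18751  −1 ⇒ G_3=18750
G_3=18750  [base 5] 5^(5 + 1) + 5^5  →[5↦6]→  6^(6 + 1) + 6^6 = 326592  −1 ⇒ G_4=326591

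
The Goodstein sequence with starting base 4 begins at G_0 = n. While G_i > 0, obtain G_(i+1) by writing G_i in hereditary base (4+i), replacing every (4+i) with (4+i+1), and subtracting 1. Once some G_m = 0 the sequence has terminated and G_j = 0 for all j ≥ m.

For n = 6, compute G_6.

base 4: 6 = 4 + 2; at 5: 5 + 2 = 7; next = 6
base 5: 6 = 5 + 1; at 6: 6 + 1 = 7; next = 6
base 6: 6 = 6; at 7: 7 = 7; next = 6
base 7: 6 = 6; at 8: 6 = 6; next = 5
base 8: 5 = 5; at 9: 5 = 5; next = 4
base 9: 4 = 4; at 10: 4 = 4; next = 3
base 10: 3 = 3; at 11: 3 = 3; next = 2

3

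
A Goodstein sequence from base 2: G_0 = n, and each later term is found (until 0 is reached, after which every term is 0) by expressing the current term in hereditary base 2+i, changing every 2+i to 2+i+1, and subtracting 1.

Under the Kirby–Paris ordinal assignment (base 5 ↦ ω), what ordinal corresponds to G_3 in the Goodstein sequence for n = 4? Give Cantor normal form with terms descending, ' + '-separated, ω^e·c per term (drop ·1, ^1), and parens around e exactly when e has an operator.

[0] 4 ≡ 2^2 (base 2). Lift 3: 27. −1: 26.
[1] 26 ≡ 2·3^2 + 2·3 + 2 (base 3). Lift 4: 42. −1: 41.
[2] 41 ≡ 2·4^2 + 2·4 + 1 (base 4). Lift 5: 61. −1: 60.
[3] 60 ≡ 2·5^2 + 2·5 (base 5). Lift 6: 84. −1: 83.

ω^2·2 + ω·2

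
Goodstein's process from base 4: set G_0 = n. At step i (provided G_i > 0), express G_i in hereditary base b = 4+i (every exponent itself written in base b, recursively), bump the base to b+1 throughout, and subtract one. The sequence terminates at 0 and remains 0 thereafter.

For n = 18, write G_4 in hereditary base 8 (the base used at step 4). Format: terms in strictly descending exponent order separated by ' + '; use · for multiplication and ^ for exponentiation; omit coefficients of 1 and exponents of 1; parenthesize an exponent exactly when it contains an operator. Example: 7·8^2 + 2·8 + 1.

6·8 + 5

G_0=18  [base 4] 4^2 + 2  →[4↦5]→  5^2 + 2 = 27  −1 ⇒ G_1=26
G_1=26  [base 5] 5^2 + 1  →[5↦6]→  6^2 + 1 = 37  −1 ⇒ G_2=36
G_2=36  [base 6] 6^2  →[6↦7]→  7^2 = 49  −1 ⇒ G_3=48
G_3=48  [base 7] 6·7 + 6  →[7↦8]→  6·8 + 6 = 54  −1 ⇒ G_4=53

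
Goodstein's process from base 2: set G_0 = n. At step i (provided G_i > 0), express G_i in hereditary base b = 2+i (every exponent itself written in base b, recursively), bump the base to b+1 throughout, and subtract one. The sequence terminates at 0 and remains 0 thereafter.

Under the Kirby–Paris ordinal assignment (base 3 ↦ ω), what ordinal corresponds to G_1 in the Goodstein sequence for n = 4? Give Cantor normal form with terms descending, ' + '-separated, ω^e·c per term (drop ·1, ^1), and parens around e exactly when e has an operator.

G_0=4  [base 2] 2^2  →[2↦3]→  3^3 = 27  −1 ⇒ G_1=26
G_1=26  [base 3] 2·3^2 + 2·3 + 2  →[3↦4]→  2·4^2 + 2·4 + 2 = 42  −1 ⇒ G_2=41

ω^2·2 + ω·2 + 2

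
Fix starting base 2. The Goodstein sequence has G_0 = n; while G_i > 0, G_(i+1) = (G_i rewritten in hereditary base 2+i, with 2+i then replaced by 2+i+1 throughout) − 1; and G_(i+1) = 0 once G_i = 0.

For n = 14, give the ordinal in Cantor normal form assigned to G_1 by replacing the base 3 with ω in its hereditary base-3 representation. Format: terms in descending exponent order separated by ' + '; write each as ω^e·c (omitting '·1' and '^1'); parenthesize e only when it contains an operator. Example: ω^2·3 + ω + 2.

base 2: 14 = 2^(2 + 1) + 2^2 + 2; at 3: 3^(3 + 1) + 3^3 + 3 = 111; next = 110
base 3: 110 = 3^(3 + 1) + 3^3 + 2; at 4: 4^(4 + 1) + 4^4 + 2 = 1282; next = 1281

ω^(ω + 1) + ω^ω + 2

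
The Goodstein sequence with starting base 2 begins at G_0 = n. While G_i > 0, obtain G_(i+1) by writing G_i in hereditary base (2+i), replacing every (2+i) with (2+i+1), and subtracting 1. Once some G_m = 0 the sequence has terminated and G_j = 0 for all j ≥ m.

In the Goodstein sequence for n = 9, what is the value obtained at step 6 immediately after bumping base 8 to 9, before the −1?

G_0 = 9. HB_2(9) = 2^(2 + 1) + 1. Bump = 82. G_1 = 81.
G_1 = 81. HB_3(81) = 3^(3 + 1). Bump = 1024. G_2 = 1023.
G_2 = 1023. HB_4(1023) = 3·4^4 + 3·4^3 + 3·4^2 + 3·4 + 3. Bump = 9843. G_3 = 9842.
G_3 = 9842. HB_5(9842) = 3·5^5 + 3·5^3 + 3·5^2 + 3·5 + 2. Bump = 140744. G_4 = 140743.
G_4 = 140743. HB_6(140743) = 3·6^6 + 3·6^3 + 3·6^2 + 3·6 + 1. Bump = 2471827. G_5 = 2471826.
G_5 = 2471826. HB_7(2471826) = 3·7^7 + 3·7^3 + 3·7^2 + 3·7. Bump = 50333400. G_6 = 50333399.
G_6 = 50333399. HB_8(50333399) = 3·8^8 + 3·8^3 + 3·8^2 + 2·8 + 7. Bump = 1162263922. G_7 = 1162263921.

1162263922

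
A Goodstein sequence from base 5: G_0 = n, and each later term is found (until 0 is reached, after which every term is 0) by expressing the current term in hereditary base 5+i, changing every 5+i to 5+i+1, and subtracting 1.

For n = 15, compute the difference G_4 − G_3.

1

G_0=15  [base 5] 3·5  →[5↦6]→  3·6 = 18  −1 ⇒ G_1=17
G_1=17  [base 6] 2·6 + 5  →[6↦7]→  2·7 + 5 = 19  −1 ⇒ G_2=18
G_2=18  [base 7] 2·7 + 4  →[7↦8]→  2·8 + 4 = 20  −1 ⇒ G_3=19
G_3=19  [base 8] 2·8 + 3  →[8↦9]→  2·9 + 3 = 21  −1 ⇒ G_4=20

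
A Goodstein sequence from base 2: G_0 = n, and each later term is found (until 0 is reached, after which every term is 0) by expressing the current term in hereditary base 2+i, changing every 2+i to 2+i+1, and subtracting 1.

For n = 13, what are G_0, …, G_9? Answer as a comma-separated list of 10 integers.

base 2: 13 = 2^(2 + 1) + 2^2 + 1; at 3: 3^(3 + 1) + 3^3 + 1 = 109; next = 108
base 3: 108 = 3^(3 + 1) + 3^3; at 4: 4^(4 + 1) + 4^4 = 1280; next = 1279
base 4: 1279 = 4^(4 + 1) + 3·4^3 + 3·4^2 + 3·4 + 3; at 5: 5^(5 + 1) + 3·5^3 + 3·5^2 + 3·5 + 3 = 16093; next = 16092
base 5: 16092 = 5^(5 + 1) + 3·5^3 + 3·5^2 + 3·5 + 2; at 6: 6^(6 + 1) + 3·6^3 + 3·6^2 + 3·6 + 2 = 280712; next = 280711
base 6: 280711 = 6^(6 + 1) + 3·6^3 + 3·6^2 + 3·6 + 1; at 7: 7^(7 + 1) + 3·7^3 + 3·7^2 + 3·7 + 1 = 5765999; next = 5765998
base 7: 5765998 = 7^(7 + 1) + 3·7^3 + 3·7^2 + 3·7; at 8: 8^(8 + 1) + 3·8^3 + 3·8^2 + 3·8 = 134219480; next = 134219479
base 8: 134219479 = 8^(8 + 1) + 3·8^3 + 3·8^2 + 2·8 + 7; at 9: 9^(9 + 1) + 3·9^3 + 3·9^2 + 2·9 + 7 = 3486786856; next = 3486786855
base 9: 3486786855 = 9^(9 + 1) + 3·9^3 + 3·9^2 + 2·9 + 6; at 10: 10^(10 + 1) + 3·10^3 + 3·10^2 + 2·10 + 6 = 100000003326; next = 100000003325
base 10: 100000003325 = 10^(10 + 1) + 3·10^3 + 3·10^2 + 2·10 + 5; at 11: 11^(11 + 1) + 3·11^3 + 3·11^2 + 2·11 + 5 = 3138428381104; next = 3138428381103

13, 108, 1279, 16092, 280711, 5765998, 134219479, 3486786855, 100000003325, 3138428381103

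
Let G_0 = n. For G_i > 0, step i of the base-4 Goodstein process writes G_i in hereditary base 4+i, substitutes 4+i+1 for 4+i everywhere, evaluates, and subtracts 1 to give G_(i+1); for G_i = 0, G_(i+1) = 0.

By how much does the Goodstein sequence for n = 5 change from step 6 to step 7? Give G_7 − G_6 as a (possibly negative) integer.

(0) 5|_4 = 4 + 1 ↦ 5 + 1|_5 = 6 ⇒ 5
(1) 5|_5 = 5 ↦ 6|_6 = 6 ⇒ 5
(2) 5|_6 = 5 ↦ 5|_7 = 5 ⇒ 4
(3) 4|_7 = 4 ↦ 4|_8 = 4 ⇒ 3
(4) 3|_8 = 3 ↦ 3|_9 = 3 ⇒ 2
(5) 2|_9 = 2 ↦ 2|_10 = 2 ⇒ 1
(6) 1|_10 = 1 ↦ 1|_11 = 1 ⇒ 0

-1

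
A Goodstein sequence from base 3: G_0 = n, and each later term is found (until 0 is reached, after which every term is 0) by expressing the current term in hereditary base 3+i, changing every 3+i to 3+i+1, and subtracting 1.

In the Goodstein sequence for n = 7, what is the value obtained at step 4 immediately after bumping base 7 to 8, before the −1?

[0] 7 ≡ 2·3 + 1 (base 3). Lift 4: 9. −1: 8.
[1] 8 ≡ 2·4 (base 4). Lift 5: 10. −1: 9.
[2] 9 ≡ 5 + 4 (base 5). Lift 6: 10. −1: 9.
[3] 9 ≡ 6 + 3 (base 6). Lift 7: 10. −1: 9.
[4] 9 ≡ 7 + 2 (base 7). Lift 8: 10. −1: 9.

10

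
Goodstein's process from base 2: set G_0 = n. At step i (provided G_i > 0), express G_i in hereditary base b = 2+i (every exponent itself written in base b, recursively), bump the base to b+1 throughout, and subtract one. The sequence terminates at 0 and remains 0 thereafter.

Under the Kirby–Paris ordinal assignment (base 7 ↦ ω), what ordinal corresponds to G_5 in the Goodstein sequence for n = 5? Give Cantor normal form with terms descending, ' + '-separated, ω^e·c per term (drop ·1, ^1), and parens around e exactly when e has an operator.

i=0: 5 = 2^2 + 1 (b=2); 2→3: 3^3 + 1 = 28; 28−1 = 27
i=1: 27 = 3^3 (b=3); 3→4: 4^4 = 256; 256−1 = 255
i=2: 255 = 3·4^3 + 3·4^2 + 3·4 + 3 (b=4); 4→5: 3·5^3 + 3·5^2 + 3·5 + 3 = 468; 468−1 = 467
i=3: 467 = 3·5^3 + 3·5^2 + 3·5 + 2 (b=5); 5→6: 3·6^3 + 3·6^2 + 3·6 + 2 = 776; 776−1 = 775
i=4: 775 = 3·6^3 + 3·6^2 + 3·6 + 1 (b=6); 6→7: 3·7^3 + 3·7^2 + 3·7 + 1 = 1198; 1198−1 = 1197

ω^3·3 + ω^2·3 + ω·3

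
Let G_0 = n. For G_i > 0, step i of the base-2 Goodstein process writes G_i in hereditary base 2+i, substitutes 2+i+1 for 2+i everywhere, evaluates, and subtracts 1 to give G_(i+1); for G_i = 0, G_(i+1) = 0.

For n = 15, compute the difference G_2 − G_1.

1172

(0) 15|_2 = 2^(2 + 1) + 2^2 + 2 + 1 ↦ 3^(3 + 1) + 3^3 + 3 + 1|_3 = 112 ⇒ 111
(1) 111|_3 = 3^(3 + 1) + 3^3 + 3 ↦ 4^(4 + 1) + 4^4 + 4|_4 = 1284 ⇒ 1283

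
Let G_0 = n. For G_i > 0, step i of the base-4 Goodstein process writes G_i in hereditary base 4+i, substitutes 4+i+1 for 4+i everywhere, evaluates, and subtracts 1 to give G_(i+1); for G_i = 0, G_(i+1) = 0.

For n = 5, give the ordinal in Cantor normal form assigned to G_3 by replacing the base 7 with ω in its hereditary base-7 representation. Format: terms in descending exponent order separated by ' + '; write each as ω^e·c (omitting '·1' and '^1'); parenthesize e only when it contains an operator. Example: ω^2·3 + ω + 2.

4

[0] 5 ≡ 4 + 1 (base 4). Lift 5: 6. −1: 5.
[1] 5 ≡ 5 (base 5). Lift 6: 6. −1: 5.
[2] 5 ≡ 5 (base 6). Lift 7: 5. −1: 4.
[3] 4 ≡ 4 (base 7). Lift 8: 4. −1: 3.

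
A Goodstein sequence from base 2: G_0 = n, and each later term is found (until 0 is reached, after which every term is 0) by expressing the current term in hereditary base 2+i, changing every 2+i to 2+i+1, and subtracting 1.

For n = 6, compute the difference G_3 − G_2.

step 0: 6 = 2^2 + 2; sub 3 for 2: 3^3 + 3; = 30; G_1 = 30−1 = 29
step 1: 29 = 3^3 + 2; sub 4 for 3: 4^4 + 2; = 258; G_2 = 258−1 = 257
step 2: 257 = 4^4 + 1; sub 5 for 4: 5^5 + 1; = 3126; G_3 = 3126−1 = 3125

2868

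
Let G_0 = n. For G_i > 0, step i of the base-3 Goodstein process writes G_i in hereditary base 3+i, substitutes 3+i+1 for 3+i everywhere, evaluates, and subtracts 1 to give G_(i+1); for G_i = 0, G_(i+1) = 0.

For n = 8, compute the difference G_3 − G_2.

1

[0] 8 ≡ 2·3 + 2 (base 3). Lift 4: 10. −1: 9.
[1] 9 ≡ 2·4 + 1 (base 4). Lift 5: 11. −1: 10.
[2] 10 ≡ 2·5 (base 5). Lift 6: 12. −1: 11.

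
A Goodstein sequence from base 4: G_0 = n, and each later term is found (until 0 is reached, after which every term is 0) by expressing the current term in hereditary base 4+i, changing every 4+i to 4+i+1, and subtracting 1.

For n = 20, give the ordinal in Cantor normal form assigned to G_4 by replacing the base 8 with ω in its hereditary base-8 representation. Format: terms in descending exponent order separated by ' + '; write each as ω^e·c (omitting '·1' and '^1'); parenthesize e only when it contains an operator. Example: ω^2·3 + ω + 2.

i=0: 20 = 4^2 + 4 (b=4); 4→5: 5^2 + 5 = 30; 30−1 = 29
i=1: 29 = 5^2 + 4 (b=5); 5→6: 6^2 + 4 = 40; 40−1 = 39
i=2: 39 = 6^2 + 3 (b=6); 6→7: 7^2 + 3 = 52; 52−1 = 51
i=3: 51 = 7^2 + 2 (b=7); 7→8: 8^2 + 2 = 66; 66−1 = 65

ω^2 + 1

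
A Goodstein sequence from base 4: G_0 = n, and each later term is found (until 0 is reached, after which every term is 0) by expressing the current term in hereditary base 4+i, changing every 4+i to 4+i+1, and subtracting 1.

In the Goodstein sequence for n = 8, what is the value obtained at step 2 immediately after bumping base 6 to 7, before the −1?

10

step 0: 8 = 2·4; sub 5 for 4: 2·5; = 10; G_1 = 10−1 = 9
step 1: 9 = 5 + 4; sub 6 for 5: 6 + 4; = 10; G_2 = 10−1 = 9
step 2: 9 = 6 + 3; sub 7 for 6: 7 + 3; = 10; G_3 = 10−1 = 9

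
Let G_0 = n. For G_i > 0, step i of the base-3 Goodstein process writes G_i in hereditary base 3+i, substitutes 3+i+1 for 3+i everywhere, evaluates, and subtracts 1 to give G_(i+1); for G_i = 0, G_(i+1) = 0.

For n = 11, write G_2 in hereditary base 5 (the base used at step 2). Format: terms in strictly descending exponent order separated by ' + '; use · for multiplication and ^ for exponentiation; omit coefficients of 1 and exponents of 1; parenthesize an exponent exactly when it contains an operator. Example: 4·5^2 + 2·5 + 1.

5^2

[0] 11 ≡ 3^2 + 2 (base 3). Lift 4: 18. −1: 17.
[1] 17 ≡ 4^2 + 1 (base 4). Lift 5: 26. −1: 25.
[2] 25 ≡ 5^2 (base 5). Lift 6: 36. −1: 35.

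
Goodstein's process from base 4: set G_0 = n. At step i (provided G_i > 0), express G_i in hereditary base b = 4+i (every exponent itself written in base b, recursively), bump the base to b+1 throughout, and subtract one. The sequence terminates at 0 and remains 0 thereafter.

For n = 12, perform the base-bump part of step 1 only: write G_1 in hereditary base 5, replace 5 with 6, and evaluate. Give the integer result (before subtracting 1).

16

12 —HB4→ 3·4 —bump→ 3·5 = 15 —(−1)→ 14
14 —HB5→ 2·5 + 4 —bump→ 2·6 + 4 = 16 —(−1)→ 15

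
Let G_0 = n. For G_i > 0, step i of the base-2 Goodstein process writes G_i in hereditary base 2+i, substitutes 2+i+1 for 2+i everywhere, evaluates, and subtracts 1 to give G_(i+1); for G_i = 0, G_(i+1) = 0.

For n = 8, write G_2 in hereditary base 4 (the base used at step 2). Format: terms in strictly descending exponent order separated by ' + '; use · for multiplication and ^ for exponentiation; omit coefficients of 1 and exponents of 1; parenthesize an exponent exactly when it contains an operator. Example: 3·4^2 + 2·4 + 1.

8 —HB2→ 2^(2 + 1) —bump→ 3^(3 + 1) = 81 —(−1)→ 80
80 —HB3→ 2·3^3 + 2·3^2 + 2·3 + 2 —bump→ 2·4^4 + 2·4^2 + 2·4 + 2 = 554 —(−1)→ 553

2·4^4 + 2·4^2 + 2·4 + 1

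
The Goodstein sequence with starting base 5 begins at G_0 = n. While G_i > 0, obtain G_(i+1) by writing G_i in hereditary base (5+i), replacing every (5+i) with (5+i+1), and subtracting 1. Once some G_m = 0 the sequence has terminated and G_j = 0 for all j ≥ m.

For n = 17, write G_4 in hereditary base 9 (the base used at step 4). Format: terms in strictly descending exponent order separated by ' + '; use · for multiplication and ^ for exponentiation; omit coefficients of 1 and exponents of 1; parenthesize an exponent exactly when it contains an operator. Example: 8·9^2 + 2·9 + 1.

step 0: 17 = 3·5 + 2; sub 6 for 5: 3·6 + 2; = 20; G_1 = 20−1 = 19
step 1: 19 = 3·6 + 1; sub 7 for 6: 3·7 + 1; = 22; G_2 = 22−1 = 21
step 2: 21 = 3·7; sub 8 for 7: 3·8; = 24; G_3 = 24−1 = 23
step 3: 23 = 2·8 + 7; sub 9 for 8: 2·9 + 7; = 25; G_4 = 25−1 = 24

2·9 + 6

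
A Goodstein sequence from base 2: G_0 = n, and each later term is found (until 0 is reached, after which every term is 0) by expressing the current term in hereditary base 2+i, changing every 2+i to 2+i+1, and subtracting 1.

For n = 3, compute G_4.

1

3 —HB2→ 2 + 1 —bump→ 3 + 1 = 4 —(−1)→ 3
3 —HB3→ 3 —bump→ 4 = 4 —(−1)→ 3
3 —HB4→ 3 —bump→ 3 = 3 —(−1)→ 2
2 —HB5→ 2 —bump→ 2 = 2 —(−1)→ 1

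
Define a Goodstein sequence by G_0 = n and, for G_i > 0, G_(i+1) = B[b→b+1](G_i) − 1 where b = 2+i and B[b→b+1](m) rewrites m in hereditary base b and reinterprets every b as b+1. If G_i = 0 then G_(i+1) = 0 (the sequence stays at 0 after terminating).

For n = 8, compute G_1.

80

i=0: 8 = 2^(2 + 1) (b=2); 2→3: 3^(3 + 1) = 81; 81−1 = 80
i=1: 80 = 2·3^3 + 2·3^2 + 2·3 + 2 (b=3); 3→4: 2·4^4 + 2·4^2 + 2·4 + 2 = 554; 554−1 = 553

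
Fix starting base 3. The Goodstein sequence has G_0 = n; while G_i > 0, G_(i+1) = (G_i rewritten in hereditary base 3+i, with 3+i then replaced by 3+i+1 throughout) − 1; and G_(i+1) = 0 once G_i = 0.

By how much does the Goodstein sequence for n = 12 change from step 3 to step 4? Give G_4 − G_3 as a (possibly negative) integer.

base 3: 12 = 3^2 + 3; at 4: 4^2 + 4 = 20; next = 19
base 4: 19 = 4^2 + 3; at 5: 5^2 + 3 = 28; next = 27
base 5: 27 = 5^2 + 2; at 6: 6^2 + 2 = 38; next = 37
base 6: 37 = 6^2 + 1; at 7: 7^2 + 1 = 50; next = 49

12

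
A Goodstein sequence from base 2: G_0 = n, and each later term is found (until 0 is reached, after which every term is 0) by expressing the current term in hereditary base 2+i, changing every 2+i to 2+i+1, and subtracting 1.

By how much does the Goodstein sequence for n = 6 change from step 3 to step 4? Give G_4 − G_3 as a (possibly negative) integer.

43530

6 —HB2→ 2^2 + 2 —bump→ 3^3 + 3 = 30 —(−1)→ 29
29 —HB3→ 3^3 + 2 —bump→ 4^4 + 2 = 258 —(−1)→ 257
257 —HB4→ 4^4 + 1 —bump→ 5^5 + 1 = 3126 —(−1)→ 3125
3125 —HB5→ 5^5 —bump→ 6^6 = 46656 —(−1)→ 46655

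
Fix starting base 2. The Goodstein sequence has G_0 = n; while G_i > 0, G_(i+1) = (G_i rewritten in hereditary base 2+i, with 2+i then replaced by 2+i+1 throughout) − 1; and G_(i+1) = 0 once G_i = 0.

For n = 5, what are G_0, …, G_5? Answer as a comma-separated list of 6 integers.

(0) 5|_2 = 2^2 + 1 ↦ 3^3 + 1|_3 = 28 ⇒ 27
(1) 27|_3 = 3^3 ↦ 4^4|_4 = 256 ⇒ 255
(2) 255|_4 = 3·4^3 + 3·4^2 + 3·4 + 3 ↦ 3·5^3 + 3·5^2 + 3·5 + 3|_5 = 468 ⇒ 467
(3) 467|_5 = 3·5^3 + 3·5^2 + 3·5 + 2 ↦ 3·6^3 + 3·6^2 + 3·6 + 2|_6 = 776 ⇒ 775
(4) 775|_6 = 3·6^3 + 3·6^2 + 3·6 + 1 ↦ 3·7^3 + 3·7^2 + 3·7 + 1|_7 = 1198 ⇒ 1197

5, 27, 255, 467, 775, 1197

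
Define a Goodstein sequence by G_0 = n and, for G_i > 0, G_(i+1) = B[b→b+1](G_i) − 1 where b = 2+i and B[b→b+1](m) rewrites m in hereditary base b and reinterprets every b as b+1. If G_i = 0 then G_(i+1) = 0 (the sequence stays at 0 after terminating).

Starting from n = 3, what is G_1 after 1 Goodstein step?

step 0: 3 = 2 + 1; sub 3 for 2: 3 + 1; = 4; G_1 = 4−1 = 3
step 1: 3 = 3; sub 4 for 3: 4; = 4; G_2 = 4−1 = 3

3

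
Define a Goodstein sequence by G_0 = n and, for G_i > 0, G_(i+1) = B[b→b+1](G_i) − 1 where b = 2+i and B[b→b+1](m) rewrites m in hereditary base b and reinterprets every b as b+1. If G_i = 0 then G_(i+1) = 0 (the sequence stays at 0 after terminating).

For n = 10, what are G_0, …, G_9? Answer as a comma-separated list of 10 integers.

G_0=10  [base 2] 2^(2 + 1) + 2  →[2↦3]→  3^(3 + 1) + 3 = 84  −1 ⇒ G_1=83
G_1=83  [base 3] 3^(3 + 1) + 2  →[3↦4]→  4^(4 + 1) + 2 = 1026  −1 ⇒ G_2=1025
G_2=1025  [base 4] 4^(4 + 1) + 1  →[4↦5]→  5^(5 + 1) + 1 = 15626  −1 ⇒ G_3=15625
G_3=15625  [base 5] 5^(5 + 1)  →[5↦6]→  6^(6 + 1) = 279936  −1 ⇒ G_4=279935
G_4=279935  [base 6] 5·6^6 + 5·6^5 + 5·6^4 + 5·6^3 + 5·6^2 + 5·6 + 5  →[6↦7]→  5·7^7 + 5·7^5 + 5·7^4 + 5·7^3 + 5·7^2 + 5·7 + 5 = 4215755  −1 ⇒ G_5=4215754
G_5=4215754  [base 7] 5·7^7 + 5·7^5 + 5·7^4 + 5·7^3 + 5·7^2 + 5·7 + 4  →[7↦8]→  5·8^8 + 5·8^5 + 5·8^4 + 5·8^3 + 5·8^2 + 5·8 + 4 = 84073324  −1 ⇒ G_6=84073323
G_6=84073323  [base 8] 5·8^8 + 5·8^5 + 5·8^4 + 5·8^3 + 5·8^2 + 5·8 + 3  →[8↦9]→  5·9^9 + 5·9^5 + 5·9^4 + 5·9^3 + 5·9^2 + 5·9 + 3 = 1937434593  −1 ⇒ G_7=1937434592
G_7=1937434592  [base 9] 5·9^9 + 5·9^5 + 5·9^4 + 5·9^3 + 5·9^2 + 5·9 + 2  →[9↦10]→  5·10^10 + 5·10^5 + 5·10^4 + 5·10^3 + 5·10^2 + 5·10 + 2 = 50000555552  −1 ⇒ G_8=50000555551
G_8=50000555551  [base 10] 5·10^10 + 5·10^5 + 5·10^4 + 5·10^3 + 5·10^2 + 5·10 + 1  →[10↦11]→  5·11^11 + 5·11^5 + 5·11^4 + 5·11^3 + 5·11^2 + 5·11 + 1 = 1426559238831  −1 ⇒ G_9=1426559238830

10, 83, 1025, 15625, 279935, 4215754, 84073323, 1937434592, 50000555551, 1426559238830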